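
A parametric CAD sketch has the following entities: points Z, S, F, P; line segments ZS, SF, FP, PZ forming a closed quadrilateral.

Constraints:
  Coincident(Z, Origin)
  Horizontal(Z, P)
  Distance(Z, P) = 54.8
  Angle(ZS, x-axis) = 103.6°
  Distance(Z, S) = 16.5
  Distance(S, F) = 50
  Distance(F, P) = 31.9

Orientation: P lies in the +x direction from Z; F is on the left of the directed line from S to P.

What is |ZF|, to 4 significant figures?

53.38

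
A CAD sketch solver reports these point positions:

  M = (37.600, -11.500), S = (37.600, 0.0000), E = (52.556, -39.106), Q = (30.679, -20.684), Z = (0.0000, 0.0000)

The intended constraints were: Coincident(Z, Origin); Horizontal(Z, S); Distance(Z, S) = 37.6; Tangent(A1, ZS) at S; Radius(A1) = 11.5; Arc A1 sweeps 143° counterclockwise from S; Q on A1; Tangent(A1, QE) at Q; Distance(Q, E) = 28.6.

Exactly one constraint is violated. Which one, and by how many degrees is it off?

Tangent(A1, QE) at Q — off by 3.10°.

Z = (0.00, 0.00) ✓; Z.y = 0.00, S.y = 0.00 ✓; |ZS| = 37.60 ✓; ∠(MS, SZ) = 90.00° ✓; |MS| = 11.50 ✓; bearing(M→Q) − bearing(M→S) = 143.0° ✓; |MQ| = 11.50 ✓; ∠(MQ, QE) = 93.10° ✗; |QE| = 28.60 ✓.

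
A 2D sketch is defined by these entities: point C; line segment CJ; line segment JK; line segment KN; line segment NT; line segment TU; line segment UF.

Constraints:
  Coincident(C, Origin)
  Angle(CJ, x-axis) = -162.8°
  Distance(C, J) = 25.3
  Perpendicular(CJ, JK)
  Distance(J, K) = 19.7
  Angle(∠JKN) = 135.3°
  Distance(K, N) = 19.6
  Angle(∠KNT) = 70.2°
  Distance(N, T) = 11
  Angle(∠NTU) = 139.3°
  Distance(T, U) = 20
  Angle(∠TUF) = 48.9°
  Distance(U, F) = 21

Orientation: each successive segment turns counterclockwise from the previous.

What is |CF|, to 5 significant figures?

32.232

C is at the origin; CJ runs at -162.8° with length 25.3, so J = (-24.169, -7.4814). CJ ⟂ JK, so JK runs at -72.800°; with |JK| = 19.7, K = (-18.343, -26.300). ∠JKN = 135.3° gives KN at -28.100° from the x-axis; with |KN| = 19.6, N = (-1.0534, -35.532). ∠KNT = 70.2° gives NT at 81.700° from the x-axis; with |NT| = 11.0, T = (0.53451, -24.647). ∠NTU = 139.3° gives TU at 122.40° from the x-axis; with |TU| = 20.0, U = (-10.182, -7.7609). ∠TUF = 48.9° gives UF at -106.50° from the x-axis; with |UF| = 21.0, F = (-16.146, -27.896). Then |CF| = |F − C| = 32.232.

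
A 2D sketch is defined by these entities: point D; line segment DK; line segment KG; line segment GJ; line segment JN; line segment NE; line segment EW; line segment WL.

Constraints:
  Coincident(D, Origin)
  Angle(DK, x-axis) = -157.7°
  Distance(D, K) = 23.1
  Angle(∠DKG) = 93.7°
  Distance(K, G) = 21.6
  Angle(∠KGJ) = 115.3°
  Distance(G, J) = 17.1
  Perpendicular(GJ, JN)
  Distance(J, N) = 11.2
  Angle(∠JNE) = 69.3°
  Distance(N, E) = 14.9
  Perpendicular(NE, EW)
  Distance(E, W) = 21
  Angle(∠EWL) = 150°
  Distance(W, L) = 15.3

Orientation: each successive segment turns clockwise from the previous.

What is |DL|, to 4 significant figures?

55.33

The perpendicularity gives EW at right angles to NE, so EW runs at 120.6°; with |EW| = 21.0, W = (-34.92, 27.48). ∠EWL = 150.0° gives WL at 90.60° from the x-axis; with |WL| = 15.3, L = (-35.08, 42.78). Then |DL| = |L − D| = 55.33.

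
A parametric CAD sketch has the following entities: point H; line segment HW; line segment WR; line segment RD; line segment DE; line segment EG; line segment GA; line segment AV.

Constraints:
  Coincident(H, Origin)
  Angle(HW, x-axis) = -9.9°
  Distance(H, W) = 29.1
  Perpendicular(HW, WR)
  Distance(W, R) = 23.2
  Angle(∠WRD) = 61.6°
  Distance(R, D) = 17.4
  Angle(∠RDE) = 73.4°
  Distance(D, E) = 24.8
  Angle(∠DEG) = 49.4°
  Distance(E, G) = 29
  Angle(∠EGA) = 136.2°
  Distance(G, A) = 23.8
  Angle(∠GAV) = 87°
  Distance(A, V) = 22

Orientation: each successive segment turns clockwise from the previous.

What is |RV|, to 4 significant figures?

27.71

H is at the origin; HW runs at -9.9° with length 29.1, so W = (28.67, -5.003). The perpendicularity gives WR at right angles to HW, so WR runs at -99.90°; with |WR| = 23.2, R = (24.68, -27.86). ∠WRD = 61.6° gives RD at 141.7° from the x-axis; with |RD| = 17.4, D = (11.02, -17.07). ∠RDE = 73.4° gives DE at 35.10° from the x-axis; with |DE| = 24.8, E = (31.31, -2.813). ∠DEG = 49.4° gives EG at -95.50° from the x-axis; with |EG| = 29.0, G = (28.53, -31.68). ∠EGA = 136.2° gives GA at -139.3° from the x-axis; with |GA| = 23.8, A = (10.49, -47.20). ∠GAV = 87.0° gives AV at 127.7° from the x-axis; with |AV| = 22.0, V = (-2.964, -29.79). Then |RV| = |V − R| = 27.71.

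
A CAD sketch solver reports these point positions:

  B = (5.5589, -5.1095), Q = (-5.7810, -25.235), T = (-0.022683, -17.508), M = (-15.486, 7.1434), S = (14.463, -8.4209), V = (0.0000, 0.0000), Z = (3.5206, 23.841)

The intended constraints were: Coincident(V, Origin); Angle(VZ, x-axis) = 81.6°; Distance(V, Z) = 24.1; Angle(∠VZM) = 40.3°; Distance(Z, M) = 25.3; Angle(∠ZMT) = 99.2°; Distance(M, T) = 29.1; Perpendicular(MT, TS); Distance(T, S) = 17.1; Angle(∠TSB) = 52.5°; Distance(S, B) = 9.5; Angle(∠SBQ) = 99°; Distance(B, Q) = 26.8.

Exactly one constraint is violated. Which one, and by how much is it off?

Distance(B, Q) = 26.8 — off by 3.70.

V = (0.00, 0.00) ✓; VZ at 81.60° ✓; |VZ| = 24.10 ✓; ∠VZM = 40.30° ✓; |ZM| = 25.30 ✓; ∠ZMT = 99.20° ✓; |MT| = 29.10 ✓; ∠(MT, TS) = 90.00° ✓; |TS| = 17.10 ✓; ∠TSB = 52.50° ✓; |SB| = 9.500 ✓; ∠SBQ = 99.00° ✓; |BQ| = 23.10 ✗.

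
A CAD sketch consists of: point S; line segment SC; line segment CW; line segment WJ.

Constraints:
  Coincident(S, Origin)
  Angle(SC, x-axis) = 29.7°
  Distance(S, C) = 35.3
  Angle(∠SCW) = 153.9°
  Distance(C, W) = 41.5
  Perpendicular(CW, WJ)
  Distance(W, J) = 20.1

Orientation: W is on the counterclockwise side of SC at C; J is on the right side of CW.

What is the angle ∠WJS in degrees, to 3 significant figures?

64.0°

S is at the origin; SC runs at 29.7° with length 35.3, so C = 35.3·(cos 29.7°, sin 29.7°) = (30.7, 17.5). ∠SCW = 153.9°, so CW runs at 29.7° + (180° − 153.9°) = 55.8° from the x-axis; with |CW| = 41.5, W = C + 41.5·(cos 55.8°, sin 55.8°) = (54.0, 51.8). CW ⟂ WJ; with |WJ| = 20.1 on the right of CW, J = W + 20.1·(0.827, -0.562) = (70.6, 40.5). Then cos ∠WJS = JW·JS / (|JW||JS|), giving 64.0°.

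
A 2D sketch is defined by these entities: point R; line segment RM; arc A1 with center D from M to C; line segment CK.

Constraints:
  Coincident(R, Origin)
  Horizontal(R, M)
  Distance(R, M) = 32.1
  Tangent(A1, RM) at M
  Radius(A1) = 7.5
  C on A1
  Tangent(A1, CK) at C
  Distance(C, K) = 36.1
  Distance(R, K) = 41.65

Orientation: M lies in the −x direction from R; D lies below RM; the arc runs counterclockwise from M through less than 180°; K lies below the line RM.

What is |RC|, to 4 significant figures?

39.70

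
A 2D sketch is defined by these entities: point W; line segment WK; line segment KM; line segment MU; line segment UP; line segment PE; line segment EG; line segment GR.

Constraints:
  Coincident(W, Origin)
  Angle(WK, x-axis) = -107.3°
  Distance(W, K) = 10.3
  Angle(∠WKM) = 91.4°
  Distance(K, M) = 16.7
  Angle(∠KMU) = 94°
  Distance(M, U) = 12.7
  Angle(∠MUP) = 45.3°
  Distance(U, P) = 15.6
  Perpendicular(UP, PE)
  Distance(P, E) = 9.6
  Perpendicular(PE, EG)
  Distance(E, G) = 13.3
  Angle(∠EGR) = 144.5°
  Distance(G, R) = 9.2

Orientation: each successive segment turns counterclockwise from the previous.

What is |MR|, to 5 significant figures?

14.907

W is at the origin; WK runs at -107.3° with length 10.3, so K = (-3.0630, -9.8340). ∠WKM = 91.4° gives KM at -18.700° from the x-axis; with |KM| = 16.7, M = (12.755, -15.188). ∠KMU = 94.0° gives MU at 67.300° from the x-axis; with |MU| = 12.7, U = (17.656, -3.4720). ∠MUP = 45.3° gives UP at -158.00° from the x-axis; with |UP| = 15.6, P = (3.1924, -9.3159). The perpendicularity gives PE at right angles to UP, so PE runs at -68.000°; with |PE| = 9.6, E = (6.7886, -18.217). PE is perpendicular to EG, so EG runs at 22.000°; with |EG| = 13.3, G = (19.120, -13.235). ∠EGR = 144.5° gives GR at 57.500° from the x-axis; with |GR| = 9.2, R = (24.063, -5.4754). Then |MR| = |R − M| = 14.907.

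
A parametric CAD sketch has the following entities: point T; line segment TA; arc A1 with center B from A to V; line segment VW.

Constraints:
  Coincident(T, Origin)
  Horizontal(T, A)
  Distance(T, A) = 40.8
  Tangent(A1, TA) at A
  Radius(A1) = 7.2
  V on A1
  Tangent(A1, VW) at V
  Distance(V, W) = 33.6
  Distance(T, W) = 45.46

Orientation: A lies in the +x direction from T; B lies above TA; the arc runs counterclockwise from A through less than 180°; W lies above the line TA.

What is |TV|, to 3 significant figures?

47.9

Checks: |BV| = 7.200 ✓; ∠(BV, VW) = 90.00° ✓; |VW| = 33.60 ✓; |TW| = 45.46 ✓.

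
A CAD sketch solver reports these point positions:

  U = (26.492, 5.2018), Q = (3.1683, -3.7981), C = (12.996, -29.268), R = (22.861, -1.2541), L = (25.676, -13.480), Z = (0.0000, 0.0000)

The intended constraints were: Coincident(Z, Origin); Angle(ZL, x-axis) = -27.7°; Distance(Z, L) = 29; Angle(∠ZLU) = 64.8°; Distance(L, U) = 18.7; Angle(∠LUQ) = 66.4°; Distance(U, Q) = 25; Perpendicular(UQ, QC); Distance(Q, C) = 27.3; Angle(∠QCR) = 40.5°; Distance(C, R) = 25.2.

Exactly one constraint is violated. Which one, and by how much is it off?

Distance(C, R) = 25.2 — off by 4.50.

Z = (0.00, 0.00) ✓; ZL at -27.70° ✓; |ZL| = 29.00 ✓; ∠ZLU = 64.80° ✓; |LU| = 18.70 ✓; ∠LUQ = 66.40° ✓; |UQ| = 25.00 ✓; ∠(UQ, QC) = 90.00° ✓; |QC| = 27.30 ✓; ∠QCR = 40.50° ✓; |CR| = 29.70 ✗.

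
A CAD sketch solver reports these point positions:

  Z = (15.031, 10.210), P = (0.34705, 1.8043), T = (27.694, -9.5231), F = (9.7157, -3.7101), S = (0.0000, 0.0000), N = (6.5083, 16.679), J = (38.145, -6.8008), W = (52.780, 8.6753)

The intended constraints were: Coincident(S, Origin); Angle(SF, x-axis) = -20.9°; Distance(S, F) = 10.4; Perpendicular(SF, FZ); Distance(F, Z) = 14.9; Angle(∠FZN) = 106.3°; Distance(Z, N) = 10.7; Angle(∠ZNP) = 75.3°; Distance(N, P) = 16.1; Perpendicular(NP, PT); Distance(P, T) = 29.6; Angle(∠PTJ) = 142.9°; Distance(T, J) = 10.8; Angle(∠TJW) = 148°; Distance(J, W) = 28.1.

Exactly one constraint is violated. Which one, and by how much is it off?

Distance(J, W) = 28.1 — off by 6.80.

S = (0.00, 0.00) ✓; SF at -20.90° ✓; |SF| = 10.40 ✓; ∠(SF, FZ) = 90.00° ✓; |FZ| = 14.90 ✓; ∠FZN = 106.3° ✓; |ZN| = 10.70 ✓; ∠ZNP = 75.30° ✓; |NP| = 16.10 ✓; ∠(NP, PT) = 90.00° ✓; |PT| = 29.60 ✓; ∠PTJ = 142.9° ✓; |TJ| = 10.80 ✓; ∠TJW = 148.0° ✓; |JW| = 21.30 ✗.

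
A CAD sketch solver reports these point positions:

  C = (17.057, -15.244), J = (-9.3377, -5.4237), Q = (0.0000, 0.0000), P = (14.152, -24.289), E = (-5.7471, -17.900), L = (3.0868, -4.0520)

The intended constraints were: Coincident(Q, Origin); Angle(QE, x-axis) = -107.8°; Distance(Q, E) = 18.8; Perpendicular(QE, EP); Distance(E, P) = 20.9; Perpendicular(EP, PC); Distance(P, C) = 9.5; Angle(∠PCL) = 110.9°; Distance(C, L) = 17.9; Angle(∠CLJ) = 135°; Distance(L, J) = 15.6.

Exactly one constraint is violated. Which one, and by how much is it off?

Distance(L, J) = 15.6 — off by 3.10.

Q = (0.00, 0.00) ✓; QE at -107.8° ✓; |QE| = 18.80 ✓; ∠(QE, EP) = 90.00° ✓; |EP| = 20.90 ✓; ∠(EP, PC) = 89.99° ✓; |PC| = 9.500 ✓; ∠PCL = 110.9° ✓; |CL| = 17.90 ✓; ∠CLJ = 135.0° ✓; |LJ| = 12.50 ✗.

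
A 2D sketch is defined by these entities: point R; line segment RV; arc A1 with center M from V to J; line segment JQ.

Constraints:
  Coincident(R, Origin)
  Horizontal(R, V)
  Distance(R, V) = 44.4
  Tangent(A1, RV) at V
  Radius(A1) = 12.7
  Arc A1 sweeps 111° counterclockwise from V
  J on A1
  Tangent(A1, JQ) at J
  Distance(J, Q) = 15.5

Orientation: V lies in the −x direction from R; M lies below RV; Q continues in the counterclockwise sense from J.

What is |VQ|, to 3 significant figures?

32.3

R is at the origin; R and V share the same y with |RV| = 44.4 and V on the −x side, so V = (-44.4, 0.00). Tangency of A1 to RV means the radius MV is perpendicular to RV, so M = V + (0, -12.7) = (-44.4, -12.7). On A1, V sits at bearing 90° from M; a 111° counterclockwise sweep puts J at bearing 201°, so J = M + 12.7·(cos 201°, sin 201°) = (-56.3, -17.3). The tangent condition forces MJ to be normal to JQ, so JQ runs along (−sin 201°, cos 201°); with |JQ| = 15.5, Q = (-50.7, -31.7). Then |VQ| = |Q − V| = 32.3.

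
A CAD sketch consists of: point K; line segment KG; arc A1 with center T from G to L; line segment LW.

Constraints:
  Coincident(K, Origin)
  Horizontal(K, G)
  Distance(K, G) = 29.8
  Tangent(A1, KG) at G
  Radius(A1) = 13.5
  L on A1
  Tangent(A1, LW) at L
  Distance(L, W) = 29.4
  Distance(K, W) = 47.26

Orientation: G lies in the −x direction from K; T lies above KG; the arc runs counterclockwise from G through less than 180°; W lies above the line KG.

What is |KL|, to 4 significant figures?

21.71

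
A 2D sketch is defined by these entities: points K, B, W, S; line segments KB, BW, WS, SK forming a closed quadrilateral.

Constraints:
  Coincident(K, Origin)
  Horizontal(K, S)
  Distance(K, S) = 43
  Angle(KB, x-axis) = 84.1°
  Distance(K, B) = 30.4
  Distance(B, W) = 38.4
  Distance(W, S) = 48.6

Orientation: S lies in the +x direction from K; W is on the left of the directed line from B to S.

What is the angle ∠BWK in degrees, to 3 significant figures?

24.5°

K is at the origin; K and S share the same y with |KS| = 43.0 and S in +x, so S = (43.0, 0). KB runs at 84.1° with |KB| = 30.4, so B = (3.12, 30.2). W is determined by |BW| = 38.4 and |WS| = 48.6 together: it lies at the intersection of circle(B, 38.4) and circle(S, 48.6). With |BS| = 50.0, the foot of the radical line on BS is 16.2 from B and the perpendicular offset is √(38.4² − 16.2²) = 34.8. Taking the left-of-BS solution: W = (37.0, 48.2).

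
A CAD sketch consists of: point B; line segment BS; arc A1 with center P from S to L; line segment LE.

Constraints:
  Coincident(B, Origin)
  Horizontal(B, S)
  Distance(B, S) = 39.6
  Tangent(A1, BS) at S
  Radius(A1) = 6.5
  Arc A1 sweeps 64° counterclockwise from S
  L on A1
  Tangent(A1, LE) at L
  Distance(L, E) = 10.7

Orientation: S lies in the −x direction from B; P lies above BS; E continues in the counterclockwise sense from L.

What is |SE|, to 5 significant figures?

16.940

B is at the origin; BS is horizontal with |BS| = 39.6 and S on the −x side, so S = (-39.600, 0.0000). The tangent condition forces PS to be normal to BS, so P = S + (0, 6.5) = (-39.600, 6.5000). On A1, S sits at bearing -90° from P; a 64° counterclockwise sweep puts L at bearing -26°, so L = P + 6.5·(cos -26°, sin -26°) = (-33.758, 3.6506). Tangency of A1 to LE means the radius PL is perpendicular to LE, so LE runs along (−sin -26°, cos -26°); with |LE| = 10.7, E = (-29.067, 13.268). Then |SE| = |E − S| = 16.940.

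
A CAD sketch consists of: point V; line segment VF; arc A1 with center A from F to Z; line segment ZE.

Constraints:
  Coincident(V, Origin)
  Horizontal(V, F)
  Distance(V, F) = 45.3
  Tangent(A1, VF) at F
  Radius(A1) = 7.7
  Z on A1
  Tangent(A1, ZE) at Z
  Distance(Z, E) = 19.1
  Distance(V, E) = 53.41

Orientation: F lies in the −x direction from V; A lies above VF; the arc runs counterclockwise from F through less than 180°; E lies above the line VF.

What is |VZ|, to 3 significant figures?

39.6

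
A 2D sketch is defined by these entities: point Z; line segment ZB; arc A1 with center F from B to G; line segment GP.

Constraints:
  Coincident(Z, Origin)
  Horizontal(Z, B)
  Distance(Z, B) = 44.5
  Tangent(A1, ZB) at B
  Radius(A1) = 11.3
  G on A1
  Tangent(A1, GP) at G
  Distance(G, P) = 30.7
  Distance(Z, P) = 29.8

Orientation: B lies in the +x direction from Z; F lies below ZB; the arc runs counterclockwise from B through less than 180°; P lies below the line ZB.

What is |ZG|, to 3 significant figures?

36.5

Checks: |FG| = 11.30 ✓; ∠(FG, GP) = 90.00° ✓; |GP| = 30.70 ✓; |ZP| = 29.80 ✓.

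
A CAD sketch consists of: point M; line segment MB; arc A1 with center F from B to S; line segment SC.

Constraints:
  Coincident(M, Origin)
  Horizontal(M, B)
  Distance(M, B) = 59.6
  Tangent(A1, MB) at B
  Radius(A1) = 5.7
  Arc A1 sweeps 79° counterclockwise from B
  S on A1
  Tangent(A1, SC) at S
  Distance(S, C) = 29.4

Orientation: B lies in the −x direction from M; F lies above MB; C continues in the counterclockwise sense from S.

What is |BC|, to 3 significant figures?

35.3

M is at the origin; M and B share the same y with |MB| = 59.6 and B on the −x side, so B = (-59.6, 0.00). Tangency of A1 to MB means the radius FB is perpendicular to MB, so F = B + (0, 5.7) = (-59.6, 5.70). On A1, B sits at bearing -90° from F; a 79° counterclockwise sweep puts S at bearing -11°, so S = F + 5.7·(cos -11°, sin -11°) = (-54.0, 4.61). The tangent condition forces FS to be normal to SC, so SC runs along (−sin -11°, cos -11°); with |SC| = 29.4, C = (-48.4, 33.5). Then |BC| = |C − B| = 35.3.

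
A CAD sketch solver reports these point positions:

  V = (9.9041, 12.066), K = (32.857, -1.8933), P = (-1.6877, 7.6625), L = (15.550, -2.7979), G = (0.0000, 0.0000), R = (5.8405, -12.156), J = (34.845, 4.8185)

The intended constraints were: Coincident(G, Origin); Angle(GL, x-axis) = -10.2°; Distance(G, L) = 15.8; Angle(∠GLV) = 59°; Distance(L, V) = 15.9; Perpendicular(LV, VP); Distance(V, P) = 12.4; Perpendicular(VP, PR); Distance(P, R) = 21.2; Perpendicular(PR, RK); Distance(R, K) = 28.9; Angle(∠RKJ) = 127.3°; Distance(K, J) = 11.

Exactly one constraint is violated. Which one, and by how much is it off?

Distance(K, J) = 11 — off by 4.00.

G = (0.00, 0.00) ✓; GL at -10.20° ✓; |GL| = 15.80 ✓; ∠GLV = 59.00° ✓; |LV| = 15.90 ✓; ∠(LV, VP) = 90.00° ✓; |VP| = 12.40 ✓; ∠(VP, PR) = 90.00° ✓; |PR| = 21.20 ✓; ∠(PR, RK) = 90.00° ✓; |RK| = 28.90 ✓; ∠RKJ = 127.3° ✓; |KJ| = 7.000 ✗.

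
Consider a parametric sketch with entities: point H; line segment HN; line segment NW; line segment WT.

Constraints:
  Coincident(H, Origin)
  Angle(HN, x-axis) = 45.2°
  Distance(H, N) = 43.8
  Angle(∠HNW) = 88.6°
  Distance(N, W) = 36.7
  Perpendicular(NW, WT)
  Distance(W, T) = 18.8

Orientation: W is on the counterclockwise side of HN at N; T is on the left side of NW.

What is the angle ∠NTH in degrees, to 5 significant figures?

62.166°

H is at the origin; HN runs at 45.2° with length 43.8, so N = 43.8·(cos 45.2°, sin 45.2°) = (30.863, 31.079). ∠HNW = 88.6°, so NW runs at 45.2° + (180° − 88.6°) = 136.60° from the x-axis; with |NW| = 36.7, W = N + 36.7·(cos 136.60°, sin 136.60°) = (4.1977, 56.295). NW is perpendicular to WT; with |WT| = 18.8 on the left of NW, T = W + 18.8·(-0.68709, -0.72657) = (-8.7196, 42.636). Then cos ∠NTH = TN·TH / (|TN||TH|), giving 62.166°.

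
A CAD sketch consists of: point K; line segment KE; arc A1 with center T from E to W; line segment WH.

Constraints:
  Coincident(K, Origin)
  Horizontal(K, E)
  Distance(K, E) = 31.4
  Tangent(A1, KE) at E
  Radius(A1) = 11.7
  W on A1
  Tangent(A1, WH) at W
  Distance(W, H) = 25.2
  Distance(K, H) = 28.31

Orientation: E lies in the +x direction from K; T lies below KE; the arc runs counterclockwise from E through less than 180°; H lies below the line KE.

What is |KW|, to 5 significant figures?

22.140

K is at the origin; K and E share the same y with |KE| = 31.4 and E on the +x side, so E = (31.400, 0.0000). Since A1 is tangent to KE there, TE ⟂ KE, so T = E + (0, -11.7) = (31.400, -11.700). Since TW ⟂ WH (tangency), |TH| = √(11.7² + 25.2²) = 27.784 regardless of where W sits on A1. So H lies on both circle(K, 28.31) and circle(T, 27.784); the below-KE intersection is H = (8.2603, -27.078). W is the foot of the tangent from H: W = (21.423, -5.5888).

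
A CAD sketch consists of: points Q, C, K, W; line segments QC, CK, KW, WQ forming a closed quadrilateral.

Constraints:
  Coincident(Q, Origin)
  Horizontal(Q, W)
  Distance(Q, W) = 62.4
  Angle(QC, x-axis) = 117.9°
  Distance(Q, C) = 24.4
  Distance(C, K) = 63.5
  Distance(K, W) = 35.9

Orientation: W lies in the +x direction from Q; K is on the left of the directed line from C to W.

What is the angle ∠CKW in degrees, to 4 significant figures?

97.47°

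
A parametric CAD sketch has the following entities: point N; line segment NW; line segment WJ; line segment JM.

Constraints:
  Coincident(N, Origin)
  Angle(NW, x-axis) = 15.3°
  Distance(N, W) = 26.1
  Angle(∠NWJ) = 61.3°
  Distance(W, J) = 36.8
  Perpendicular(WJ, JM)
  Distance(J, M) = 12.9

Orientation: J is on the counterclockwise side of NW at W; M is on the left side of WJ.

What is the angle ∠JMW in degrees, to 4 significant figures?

70.68°

∠NWJ = 61.3°, so WJ runs at 15.3° + (180° − 61.3°) = 134.0° from the x-axis; with |WJ| = 36.8, J = W + 36.8·(cos 134.0°, sin 134.0°) = (-0.3885, 33.36). WJ is perpendicular to JM; with |JM| = 12.9 on the left of WJ, M = J + 12.9·(-0.7193, -0.6947) = (-9.668, 24.40). Then cos ∠JMW = MJ·MW / (|MJ||MW|), giving 70.68°.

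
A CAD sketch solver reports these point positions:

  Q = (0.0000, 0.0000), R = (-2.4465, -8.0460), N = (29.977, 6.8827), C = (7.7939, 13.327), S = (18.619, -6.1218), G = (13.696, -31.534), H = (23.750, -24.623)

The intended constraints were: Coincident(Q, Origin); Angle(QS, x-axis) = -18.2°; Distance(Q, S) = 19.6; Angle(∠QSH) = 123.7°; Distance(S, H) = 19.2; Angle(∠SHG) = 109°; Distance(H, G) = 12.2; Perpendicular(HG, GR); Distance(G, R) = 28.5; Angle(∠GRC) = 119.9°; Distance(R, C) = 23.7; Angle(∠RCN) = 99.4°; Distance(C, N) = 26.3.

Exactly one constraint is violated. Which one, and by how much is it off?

Distance(C, N) = 26.3 — off by 3.20.

Q = (0.00, 0.00) ✓; QS at -18.20° ✓; |QS| = 19.60 ✓; ∠QSH = 123.7° ✓; |SH| = 19.20 ✓; ∠SHG = 109.0° ✓; |HG| = 12.20 ✓; ∠(HG, GR) = 90.00° ✓; |GR| = 28.50 ✓; ∠GRC = 119.9° ✓; |RC| = 23.70 ✓; ∠RCN = 99.40° ✓; |CN| = 23.10 ✗.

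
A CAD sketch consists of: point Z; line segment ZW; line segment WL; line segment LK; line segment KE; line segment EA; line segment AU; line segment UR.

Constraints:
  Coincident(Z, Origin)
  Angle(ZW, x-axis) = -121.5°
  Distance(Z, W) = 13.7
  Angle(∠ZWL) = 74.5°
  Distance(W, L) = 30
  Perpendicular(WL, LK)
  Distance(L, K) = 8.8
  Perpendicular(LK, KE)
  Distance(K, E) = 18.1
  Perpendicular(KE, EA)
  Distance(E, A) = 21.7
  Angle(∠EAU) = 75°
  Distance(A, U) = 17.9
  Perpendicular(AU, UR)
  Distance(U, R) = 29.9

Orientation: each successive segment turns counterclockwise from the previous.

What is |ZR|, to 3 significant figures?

19.3

∠EAU = 75.0° gives AU at -1.00° from the x-axis; with |AU| = 17.9, U = (18.6, -27.7). The perpendicularity gives UR at right angles to AU, so UR runs at 89.0°; with |UR| = 29.9, R = (19.1, 2.22). Then |ZR| = |R − Z| = 19.3.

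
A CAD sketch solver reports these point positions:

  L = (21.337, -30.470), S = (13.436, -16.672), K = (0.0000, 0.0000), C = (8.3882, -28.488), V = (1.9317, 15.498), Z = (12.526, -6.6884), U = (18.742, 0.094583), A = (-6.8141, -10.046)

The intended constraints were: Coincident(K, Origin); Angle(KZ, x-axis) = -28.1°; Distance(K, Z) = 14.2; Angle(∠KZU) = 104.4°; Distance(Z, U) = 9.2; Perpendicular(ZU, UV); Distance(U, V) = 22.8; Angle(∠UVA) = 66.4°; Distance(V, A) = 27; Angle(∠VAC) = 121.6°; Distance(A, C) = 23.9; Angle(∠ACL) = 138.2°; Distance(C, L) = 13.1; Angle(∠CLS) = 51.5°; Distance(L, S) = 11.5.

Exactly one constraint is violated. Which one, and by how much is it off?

Distance(L, S) = 11.5 — off by 4.40.

K = (0.00, 0.00) ✓; KZ at -28.10° ✓; |KZ| = 14.20 ✓; ∠KZU = 104.4° ✓; |ZU| = 9.200 ✓; ∠(ZU, UV) = 90.00° ✓; |UV| = 22.80 ✓; ∠UVA = 66.40° ✓; |VA| = 27.00 ✓; ∠VAC = 121.6° ✓; |AC| = 23.90 ✓; ∠ACL = 138.2° ✓; |CL| = 13.10 ✓; ∠CLS = 51.50° ✓; |LS| = 15.90 ✗.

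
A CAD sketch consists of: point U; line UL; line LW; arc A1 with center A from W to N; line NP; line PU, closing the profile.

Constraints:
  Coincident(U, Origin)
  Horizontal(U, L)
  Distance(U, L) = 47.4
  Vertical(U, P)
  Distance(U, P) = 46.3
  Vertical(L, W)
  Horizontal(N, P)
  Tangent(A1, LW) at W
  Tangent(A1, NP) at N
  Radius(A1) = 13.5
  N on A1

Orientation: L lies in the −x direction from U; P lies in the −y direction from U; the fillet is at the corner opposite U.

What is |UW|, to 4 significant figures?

57.64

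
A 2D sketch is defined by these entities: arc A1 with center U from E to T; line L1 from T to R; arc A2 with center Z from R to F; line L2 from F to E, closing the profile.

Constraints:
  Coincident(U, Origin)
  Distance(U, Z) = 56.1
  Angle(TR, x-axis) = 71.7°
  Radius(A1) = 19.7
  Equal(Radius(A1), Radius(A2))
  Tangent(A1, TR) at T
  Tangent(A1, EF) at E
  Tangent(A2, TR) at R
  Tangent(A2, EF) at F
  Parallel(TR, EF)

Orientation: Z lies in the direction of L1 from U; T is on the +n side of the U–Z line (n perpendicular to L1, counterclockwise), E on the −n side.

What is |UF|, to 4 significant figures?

59.46

The slot axis is L1's direction at 71.7°, so u = (cos 71.7°, sin 71.7°) = (0.3140, 0.9494) and n = (−sin 71.7°, cos 71.7°) = (-0.9494, 0.3140). U is at the origin and Z lies 56.1 along u from U, so Z = 56.1·u = (17.61, 53.26). Tangency of A1 to both parallel lines with radius 19.7 puts T and E at U ± 19.7·n: T = (-18.70, 6.186), E = (18.70, -6.186). Equal radii place R and F the same way about Z: R = Z + 19.7·n = (-1.089, 59.45), F = Z − 19.7·n = (36.32, 47.08). Then |UF| = |F − U| = 59.46.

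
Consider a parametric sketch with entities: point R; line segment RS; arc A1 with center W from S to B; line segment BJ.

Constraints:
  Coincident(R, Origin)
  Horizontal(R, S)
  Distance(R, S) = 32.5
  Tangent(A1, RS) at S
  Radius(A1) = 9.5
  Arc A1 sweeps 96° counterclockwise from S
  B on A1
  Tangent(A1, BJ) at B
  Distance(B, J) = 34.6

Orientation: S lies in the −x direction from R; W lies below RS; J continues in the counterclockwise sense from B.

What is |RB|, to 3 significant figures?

43.2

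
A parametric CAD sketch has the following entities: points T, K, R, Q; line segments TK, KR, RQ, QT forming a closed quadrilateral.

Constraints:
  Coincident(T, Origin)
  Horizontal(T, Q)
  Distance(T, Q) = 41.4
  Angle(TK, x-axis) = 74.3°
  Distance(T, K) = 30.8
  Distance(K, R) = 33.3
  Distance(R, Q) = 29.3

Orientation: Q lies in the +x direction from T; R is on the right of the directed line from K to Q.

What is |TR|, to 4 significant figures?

12.76

Checks: |KR| = 33.30 ✓; |RQ| = 29.30 ✓.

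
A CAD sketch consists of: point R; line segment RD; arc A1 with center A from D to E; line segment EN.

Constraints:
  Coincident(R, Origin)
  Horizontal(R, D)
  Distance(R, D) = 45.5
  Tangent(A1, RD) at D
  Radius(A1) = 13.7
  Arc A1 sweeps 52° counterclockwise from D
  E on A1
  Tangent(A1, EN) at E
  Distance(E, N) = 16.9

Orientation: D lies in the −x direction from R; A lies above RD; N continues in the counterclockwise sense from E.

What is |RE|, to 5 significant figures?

35.101

R is at the origin; RD is horizontal with |RD| = 45.5 and D on the −x side, so D = (-45.500, 0.0000). Since A1 is tangent to RD there, AD ⟂ RD, so A = D + (0, 13.7) = (-45.500, 13.700). On A1, D sits at bearing -90° from A; a 52° counterclockwise sweep puts E at bearing -38°, so E = A + 13.7·(cos -38°, sin -38°) = (-34.704, 5.2654). Then |RE| = |E − R| = 35.101.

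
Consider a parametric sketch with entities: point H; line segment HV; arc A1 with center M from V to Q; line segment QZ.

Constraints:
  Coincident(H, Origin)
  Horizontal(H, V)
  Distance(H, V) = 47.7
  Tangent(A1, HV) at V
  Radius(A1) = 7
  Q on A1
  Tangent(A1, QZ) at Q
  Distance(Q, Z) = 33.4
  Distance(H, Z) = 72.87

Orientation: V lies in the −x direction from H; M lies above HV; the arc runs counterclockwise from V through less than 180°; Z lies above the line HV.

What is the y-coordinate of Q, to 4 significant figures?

11.22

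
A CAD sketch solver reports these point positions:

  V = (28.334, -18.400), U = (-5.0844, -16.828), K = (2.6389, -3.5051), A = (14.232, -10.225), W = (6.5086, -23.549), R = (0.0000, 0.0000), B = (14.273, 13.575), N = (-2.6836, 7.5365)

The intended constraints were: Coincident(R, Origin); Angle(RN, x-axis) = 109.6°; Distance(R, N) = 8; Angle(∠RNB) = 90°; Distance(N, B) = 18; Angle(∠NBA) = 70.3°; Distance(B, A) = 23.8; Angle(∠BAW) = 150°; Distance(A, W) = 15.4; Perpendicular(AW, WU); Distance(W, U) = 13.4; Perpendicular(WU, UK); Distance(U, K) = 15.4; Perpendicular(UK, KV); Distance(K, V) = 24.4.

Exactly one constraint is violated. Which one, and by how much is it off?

Distance(K, V) = 24.4 — off by 5.30.

R = (0.00, 0.00) ✓; RN at 109.6° ✓; |RN| = 8.000 ✓; ∠RNB = 90.00° ✓; |NB| = 18.00 ✓; ∠NBA = 70.30° ✓; |BA| = 23.80 ✓; ∠BAW = 150.0° ✓; |AW| = 15.40 ✓; ∠(AW, WU) = 90.00° ✓; |WU| = 13.40 ✓; ∠(WU, UK) = 90.00° ✓; |UK| = 15.40 ✓; ∠(UK, KV) = 90.00° ✓; |KV| = 29.70 ✗.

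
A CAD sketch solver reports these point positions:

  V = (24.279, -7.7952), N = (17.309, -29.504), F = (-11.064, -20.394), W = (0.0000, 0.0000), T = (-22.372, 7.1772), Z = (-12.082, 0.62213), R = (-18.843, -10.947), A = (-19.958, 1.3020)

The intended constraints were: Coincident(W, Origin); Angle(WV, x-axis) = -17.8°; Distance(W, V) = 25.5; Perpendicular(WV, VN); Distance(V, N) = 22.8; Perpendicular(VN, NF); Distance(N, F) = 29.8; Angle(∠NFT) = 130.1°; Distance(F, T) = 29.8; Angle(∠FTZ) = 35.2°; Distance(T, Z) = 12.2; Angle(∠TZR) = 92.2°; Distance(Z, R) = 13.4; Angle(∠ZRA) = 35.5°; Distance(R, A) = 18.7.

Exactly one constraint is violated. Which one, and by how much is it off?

Distance(R, A) = 18.7 — off by 6.40.

W = (0.00, 0.00) ✓; WV at -17.80° ✓; |WV| = 25.50 ✓; ∠(WV, VN) = 90.00° ✓; |VN| = 22.80 ✓; ∠(VN, NF) = 90.00° ✓; |NF| = 29.80 ✓; ∠NFT = 130.1° ✓; |FT| = 29.80 ✓; ∠FTZ = 35.20° ✓; |TZ| = 12.20 ✓; ∠TZR = 92.20° ✓; |ZR| = 13.40 ✓; ∠ZRA = 35.50° ✓; |RA| = 12.30 ✗.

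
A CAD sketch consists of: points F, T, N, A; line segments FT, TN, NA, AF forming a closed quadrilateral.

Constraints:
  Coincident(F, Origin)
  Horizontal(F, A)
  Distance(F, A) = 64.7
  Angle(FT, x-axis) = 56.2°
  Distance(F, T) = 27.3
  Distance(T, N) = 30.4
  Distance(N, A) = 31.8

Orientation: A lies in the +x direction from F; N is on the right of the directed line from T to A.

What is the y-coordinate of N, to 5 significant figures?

-1.9763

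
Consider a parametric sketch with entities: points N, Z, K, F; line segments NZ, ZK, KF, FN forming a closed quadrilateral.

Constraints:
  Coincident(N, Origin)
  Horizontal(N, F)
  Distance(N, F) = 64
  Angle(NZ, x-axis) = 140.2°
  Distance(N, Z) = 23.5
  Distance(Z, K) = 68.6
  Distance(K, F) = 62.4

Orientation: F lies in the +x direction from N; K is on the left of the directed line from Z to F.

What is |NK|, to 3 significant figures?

67.2

Checks: |ZK| = 68.60 ✓; |KF| = 62.40 ✓.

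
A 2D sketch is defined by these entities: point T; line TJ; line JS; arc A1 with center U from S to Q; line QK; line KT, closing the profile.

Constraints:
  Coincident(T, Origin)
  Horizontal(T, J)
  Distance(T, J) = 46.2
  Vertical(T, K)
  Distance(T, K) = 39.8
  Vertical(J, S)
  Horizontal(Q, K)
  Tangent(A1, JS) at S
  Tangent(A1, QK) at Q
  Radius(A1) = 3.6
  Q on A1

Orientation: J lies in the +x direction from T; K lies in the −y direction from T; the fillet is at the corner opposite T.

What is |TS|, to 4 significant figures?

58.69

The virtual corner opposite T is at (46.20, -39.80). Tangency of A1 to JS means the radius US is perpendicular to JS and tangency of A1 to QK means the radius UQ is perpendicular to QK, with radius 3.6, so the center U sits 3.6 in from both sides at U = (42.60, -36.20). That places the tangent points at S = (46.20, -36.20) on JS and Q = (42.60, -39.80) on QK. Then |TS| = |S − T| = 58.69.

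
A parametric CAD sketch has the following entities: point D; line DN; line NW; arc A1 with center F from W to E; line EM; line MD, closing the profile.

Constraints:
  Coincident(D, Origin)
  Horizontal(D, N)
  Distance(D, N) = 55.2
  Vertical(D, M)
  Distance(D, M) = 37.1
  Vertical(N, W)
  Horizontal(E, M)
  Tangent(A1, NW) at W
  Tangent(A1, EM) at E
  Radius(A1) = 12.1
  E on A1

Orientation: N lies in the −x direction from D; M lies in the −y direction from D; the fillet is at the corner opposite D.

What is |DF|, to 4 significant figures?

49.83

D is at the origin; D and N share the same y with |DN| = 55.2 and N on the −x side, so N = (-55.20, 0.000). DM is vertical with |DM| = 37.1 and M on the −y side, so M = (0.000, -37.10). The virtual corner opposite D is at (-55.20, -37.10). A1 meets NW tangentially, so FW is at right angles to NW and since A1 is tangent to EM there, FE ⟂ EM, with radius 12.1, so the center F sits 12.1 in from both sides at F = (-43.10, -25.00). Then |DF| = |F − D| = 49.83.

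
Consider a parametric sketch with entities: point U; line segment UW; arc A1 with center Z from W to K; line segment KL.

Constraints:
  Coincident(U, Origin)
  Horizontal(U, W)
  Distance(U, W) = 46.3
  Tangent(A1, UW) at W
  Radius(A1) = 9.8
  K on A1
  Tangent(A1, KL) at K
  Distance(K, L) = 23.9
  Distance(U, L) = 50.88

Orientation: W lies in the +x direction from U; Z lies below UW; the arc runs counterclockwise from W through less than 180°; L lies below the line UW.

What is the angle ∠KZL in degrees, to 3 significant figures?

67.7°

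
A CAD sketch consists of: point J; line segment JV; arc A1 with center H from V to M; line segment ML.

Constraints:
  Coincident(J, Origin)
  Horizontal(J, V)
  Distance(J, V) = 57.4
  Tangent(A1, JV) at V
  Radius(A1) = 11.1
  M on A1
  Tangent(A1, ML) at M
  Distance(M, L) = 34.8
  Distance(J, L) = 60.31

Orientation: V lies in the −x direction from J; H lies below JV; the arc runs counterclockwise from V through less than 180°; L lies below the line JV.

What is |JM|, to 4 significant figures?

68.06

J is at the origin; JV is horizontal with |JV| = 57.4 and V on the −x side, so V = (-57.40, 0.000). A1 meets JV tangentially, so HV is at right angles to JV, so H = V + (0, -11.1) = (-57.40, -11.10). Since HM ⟂ ML (tangency), |HL| = √(11.1² + 34.8²) = 36.53 regardless of where M sits on A1. So L lies on both circle(J, 60.31) and circle(H, 36.53); the below-JV intersection is L = (-41.34, -43.91). M is the foot of the tangent from L: M = (-65.42, -18.78).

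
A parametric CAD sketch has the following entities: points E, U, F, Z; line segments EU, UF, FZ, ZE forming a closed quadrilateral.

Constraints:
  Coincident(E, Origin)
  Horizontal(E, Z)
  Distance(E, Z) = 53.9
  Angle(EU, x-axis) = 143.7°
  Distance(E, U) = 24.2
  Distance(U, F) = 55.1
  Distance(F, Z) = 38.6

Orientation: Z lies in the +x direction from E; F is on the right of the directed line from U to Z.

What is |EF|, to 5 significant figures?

31.046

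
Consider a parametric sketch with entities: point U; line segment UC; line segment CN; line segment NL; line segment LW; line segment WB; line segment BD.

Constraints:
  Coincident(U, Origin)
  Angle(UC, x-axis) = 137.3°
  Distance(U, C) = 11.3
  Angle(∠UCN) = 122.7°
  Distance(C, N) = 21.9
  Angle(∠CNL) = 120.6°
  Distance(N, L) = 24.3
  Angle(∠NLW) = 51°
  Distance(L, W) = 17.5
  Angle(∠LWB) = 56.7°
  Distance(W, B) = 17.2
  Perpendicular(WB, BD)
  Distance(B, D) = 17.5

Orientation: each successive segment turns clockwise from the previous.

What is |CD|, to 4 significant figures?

44.88

U is at the origin; UC runs at 137.3° with length 11.3, so C = (-8.305, 7.663). ∠UCN = 122.7° gives CN at 80.00° from the x-axis; with |CN| = 21.9, N = (-4.502, 29.23). ∠CNL = 120.6° gives NL at 20.60° from the x-axis; with |NL| = 24.3, L = (18.24, 37.78). ∠NLW = 51.0° gives LW at -108.4° from the x-axis; with |LW| = 17.5, W = (12.72, 21.17). ∠LWB = 56.7° gives WB at 128.3° from the x-axis; with |WB| = 17.2, B = (2.061, 34.67). WB is perpendicular to BD, so BD runs at 38.30°; with |BD| = 17.5, D = (15.79, 45.52). Then |CD| = |D − C| = 44.88.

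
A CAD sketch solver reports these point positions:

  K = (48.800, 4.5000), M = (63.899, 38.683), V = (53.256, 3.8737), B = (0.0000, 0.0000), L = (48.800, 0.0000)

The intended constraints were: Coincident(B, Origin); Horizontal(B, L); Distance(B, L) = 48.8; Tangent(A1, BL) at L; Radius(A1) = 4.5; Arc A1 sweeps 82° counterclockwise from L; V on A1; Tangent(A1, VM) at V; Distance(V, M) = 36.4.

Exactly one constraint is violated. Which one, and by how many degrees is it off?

Tangent(A1, VM) at V — off by 9.00°.

B = (0.00, 0.00) ✓; B.y = 0.00, L.y = 0.00 ✓; |BL| = 48.80 ✓; ∠(KL, LB) = 90.00° ✓; |KL| = 4.500 ✓; bearing(K→V) − bearing(K→L) = 82.00° ✓; |KV| = 4.500 ✓; ∠(KV, VM) = 99.00° ✗; |VM| = 36.40 ✓.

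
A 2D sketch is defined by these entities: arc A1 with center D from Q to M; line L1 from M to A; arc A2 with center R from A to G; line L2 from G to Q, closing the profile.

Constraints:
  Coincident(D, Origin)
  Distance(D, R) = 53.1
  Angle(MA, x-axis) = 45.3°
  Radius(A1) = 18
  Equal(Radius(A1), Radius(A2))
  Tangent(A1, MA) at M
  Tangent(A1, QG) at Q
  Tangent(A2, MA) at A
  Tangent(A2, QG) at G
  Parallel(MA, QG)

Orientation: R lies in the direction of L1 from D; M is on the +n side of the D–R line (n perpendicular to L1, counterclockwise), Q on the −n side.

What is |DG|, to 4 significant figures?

56.07

Tangency of A1 to both parallel lines with radius 18.0 puts M and Q at D ± 18.0·n: M = (-12.79, 12.66), Q = (12.79, -12.66). Equal radii place A and G the same way about R: A = R + 18.0·n = (24.56, 50.40), G = R − 18.0·n = (50.14, 25.08). Then |DG| = |G − D| = 56.07.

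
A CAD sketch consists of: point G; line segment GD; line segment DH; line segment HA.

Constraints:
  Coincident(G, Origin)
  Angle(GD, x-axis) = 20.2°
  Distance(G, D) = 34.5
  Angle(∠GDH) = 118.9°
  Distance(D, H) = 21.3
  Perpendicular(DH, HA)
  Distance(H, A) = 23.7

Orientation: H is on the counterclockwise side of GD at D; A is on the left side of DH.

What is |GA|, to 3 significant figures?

38.5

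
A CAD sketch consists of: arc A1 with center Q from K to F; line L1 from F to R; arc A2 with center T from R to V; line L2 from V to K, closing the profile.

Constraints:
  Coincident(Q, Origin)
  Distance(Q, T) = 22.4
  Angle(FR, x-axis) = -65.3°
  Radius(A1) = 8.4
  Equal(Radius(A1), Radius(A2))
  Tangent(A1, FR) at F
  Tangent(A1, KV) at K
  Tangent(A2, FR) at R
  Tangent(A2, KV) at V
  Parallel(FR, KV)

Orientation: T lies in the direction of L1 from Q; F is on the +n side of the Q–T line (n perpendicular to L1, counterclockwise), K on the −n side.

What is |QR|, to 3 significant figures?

23.9

The slot axis is L1's direction at -65.3°, so u = (cos -65.3°, sin -65.3°) = (0.418, -0.909) and n = (−sin -65.3°, cos -65.3°) = (0.909, 0.418). Q is at the origin and T lies 22.4 along u from Q, so T = 22.4·u = (9.36, -20.4). Tangency of A1 to both parallel lines with radius 8.4 puts F and K at Q ± 8.4·n: F = (7.63, 3.51), K = (-7.63, -3.51). Equal radii place R and V the same way about T: R = T + 8.4·n = (17.0, -16.8), V = T − 8.4·n = (1.73, -23.9). Then |QR| = |R − Q| = 23.9.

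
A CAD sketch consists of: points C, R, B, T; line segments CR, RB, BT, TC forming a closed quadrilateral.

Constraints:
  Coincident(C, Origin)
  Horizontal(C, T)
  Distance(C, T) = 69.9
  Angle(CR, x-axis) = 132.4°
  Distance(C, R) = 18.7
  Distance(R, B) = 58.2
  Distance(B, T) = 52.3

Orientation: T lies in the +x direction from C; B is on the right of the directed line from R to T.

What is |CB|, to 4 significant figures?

39.50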